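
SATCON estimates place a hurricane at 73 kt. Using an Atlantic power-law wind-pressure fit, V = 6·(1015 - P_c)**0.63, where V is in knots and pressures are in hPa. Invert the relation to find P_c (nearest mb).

ΔP = (V / 6)^(1/0.63) = (73/6)^1.587.
73/6 = 12.167; 12.167^1.587 ≈ 52.78 mb.
P_c = 1015 − 52.78 = 962.22 ≈ 962 mb.

962 mb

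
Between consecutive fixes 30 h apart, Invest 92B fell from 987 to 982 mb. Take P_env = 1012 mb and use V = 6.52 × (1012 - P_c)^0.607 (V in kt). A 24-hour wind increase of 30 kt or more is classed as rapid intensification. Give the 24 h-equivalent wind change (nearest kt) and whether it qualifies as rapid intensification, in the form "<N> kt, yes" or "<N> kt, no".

4 kt, no

V₁: ΔP = 25, V ≈ 6.52 × 25^0.607 ≈ 46.00 kt.
V₂: ΔP = 30, V ≈ 6.52 × 30^0.607 ≈ 51.39 kt.
ΔV over 30 h = 5.39 kt → 24 h equivalent = 5.39 × 24/30 ≈ 4.31 kt.
4 kt < 30 kt ⇒ not rapid intensification.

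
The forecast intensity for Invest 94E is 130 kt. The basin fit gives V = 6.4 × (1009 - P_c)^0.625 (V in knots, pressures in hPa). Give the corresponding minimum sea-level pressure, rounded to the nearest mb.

ΔP = (V / 6.4)^(1/0.625) = (130/6.4)^1.600.
130/6.4 = 20.312; 20.312^1.600 ≈ 123.71 mb.
P_c = 1009 − 123.71 = 885.29 ≈ 885 mb.

885 mb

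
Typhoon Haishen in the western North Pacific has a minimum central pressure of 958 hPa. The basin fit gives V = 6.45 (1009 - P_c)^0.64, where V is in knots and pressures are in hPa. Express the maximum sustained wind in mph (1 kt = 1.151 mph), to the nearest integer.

92 mph

ΔP = 1009 − 958 = 51 hPa.
V ≈ 6.45 × 51^0.64 = 6.45 × 12.384 ≈ 79.874 kt.
79.874 × 1.151 ≈ 91.93 mph → 92 mph.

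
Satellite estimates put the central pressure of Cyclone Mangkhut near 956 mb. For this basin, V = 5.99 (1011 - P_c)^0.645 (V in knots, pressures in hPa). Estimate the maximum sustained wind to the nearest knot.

ΔP = 1011 − 956 = 55 mb.
55^0.645 ≈ 13.260.
V ≈ 5.99 × 13.260 ≈ 79.4 kt.

79 kt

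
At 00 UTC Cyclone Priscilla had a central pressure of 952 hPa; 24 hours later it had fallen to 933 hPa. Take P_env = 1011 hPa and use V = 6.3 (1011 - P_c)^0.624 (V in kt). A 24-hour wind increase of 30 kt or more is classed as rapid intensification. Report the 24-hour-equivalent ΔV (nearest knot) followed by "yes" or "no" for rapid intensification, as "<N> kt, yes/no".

15 kt, no

V₁: ΔP = 59, V ≈ 6.3 × 59^0.624 ≈ 80.23 kt.
V₂: ΔP = 78, V ≈ 6.3 × 78^0.624 ≈ 95.50 kt.
ΔV over 24 h = 15.27 kt → 24 h equivalent = 15.27 × 24/24 ≈ 15.27 kt.
15 kt < 30 kt ⇒ not rapid intensification.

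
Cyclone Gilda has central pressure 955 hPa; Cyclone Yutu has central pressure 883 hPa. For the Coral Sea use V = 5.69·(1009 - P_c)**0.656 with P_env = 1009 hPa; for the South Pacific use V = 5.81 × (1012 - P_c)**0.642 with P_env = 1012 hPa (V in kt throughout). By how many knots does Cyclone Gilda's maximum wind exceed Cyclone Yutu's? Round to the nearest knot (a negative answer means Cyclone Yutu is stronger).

Cyclone Gilda: ΔP = 54; V ≈ 5.69 × 54^0.656 ≈ 77.90 kt.
Cyclone Yutu: ΔP = 129; V ≈ 5.81 × 129^0.642 ≈ 131.58 kt.
Difference ≈ 77.90 − 131.58 = -53.68 → -54 kt.

-54 kt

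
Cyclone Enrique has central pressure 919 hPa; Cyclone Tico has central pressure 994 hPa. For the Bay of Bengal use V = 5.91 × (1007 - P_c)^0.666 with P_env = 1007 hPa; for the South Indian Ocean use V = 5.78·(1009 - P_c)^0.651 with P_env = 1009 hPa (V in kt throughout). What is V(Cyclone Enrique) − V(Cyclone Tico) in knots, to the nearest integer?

Cyclone Enrique: ΔP = 88; V ≈ 5.91 × 88^0.666 ≈ 116.58 kt.
Cyclone Tico: ΔP = 15; V ≈ 5.78 × 15^0.651 ≈ 33.69 kt.
Difference ≈ 116.58 − 33.69 = 82.89 → 83 kt.

83 kt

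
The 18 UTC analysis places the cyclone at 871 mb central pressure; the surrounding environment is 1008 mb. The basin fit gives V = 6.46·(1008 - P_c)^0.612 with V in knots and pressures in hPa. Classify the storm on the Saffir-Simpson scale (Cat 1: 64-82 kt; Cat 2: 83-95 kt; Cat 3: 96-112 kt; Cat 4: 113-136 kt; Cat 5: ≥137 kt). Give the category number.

ΔP = 1008 − 871 = 137 mb.
V ≈ 6.46 × 137^0.612 = 6.46 × 20.31 ≈ 131 kt.
131 kt falls in the Category 4 band.

4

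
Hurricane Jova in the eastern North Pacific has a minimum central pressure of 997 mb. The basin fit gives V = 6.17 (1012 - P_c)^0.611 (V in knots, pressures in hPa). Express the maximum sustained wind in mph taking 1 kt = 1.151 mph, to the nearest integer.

37 mph

ΔP = 1012 − 997 = 15 mb.
V ≈ 6.17 × 15^0.611 = 6.17 × 5.231 ≈ 32.276 kt.
32.276 × 1.151 ≈ 37.15 mph → 37 mph.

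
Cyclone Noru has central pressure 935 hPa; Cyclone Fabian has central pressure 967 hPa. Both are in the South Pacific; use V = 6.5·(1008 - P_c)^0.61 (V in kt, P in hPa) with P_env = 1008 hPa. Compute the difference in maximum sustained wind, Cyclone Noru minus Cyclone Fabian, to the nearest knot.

26 kt

Cyclone Noru: ΔP = 73; V ≈ 6.5 × 73^0.61 ≈ 89.03 kt.
Cyclone Fabian: ΔP = 41; V ≈ 6.5 × 41^0.61 ≈ 62.62 kt.
Difference ≈ 89.03 − 62.62 = 26.41 → 26 kt.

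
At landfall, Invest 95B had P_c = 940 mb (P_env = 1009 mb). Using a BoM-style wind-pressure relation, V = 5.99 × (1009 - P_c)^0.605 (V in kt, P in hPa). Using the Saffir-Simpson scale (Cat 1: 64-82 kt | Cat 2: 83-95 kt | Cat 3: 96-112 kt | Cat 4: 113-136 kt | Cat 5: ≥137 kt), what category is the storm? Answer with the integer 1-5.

ΔP = 1009 − 940 = 69 mb.
V ≈ 5.99 × 69^0.605 = 5.99 × 12.96 ≈ 78 kt.
78 kt falls in the Category 1 band.

1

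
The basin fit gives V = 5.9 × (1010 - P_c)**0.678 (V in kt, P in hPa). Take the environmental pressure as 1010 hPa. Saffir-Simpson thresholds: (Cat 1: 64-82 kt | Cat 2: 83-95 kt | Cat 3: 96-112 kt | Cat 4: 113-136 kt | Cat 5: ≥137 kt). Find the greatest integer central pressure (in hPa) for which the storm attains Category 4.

932 hPa

Category 4 begins at V = 113 kt.
Required ΔP = (113/5.9)^(1/0.678) = 19.153^1.475 ≈ 77.84 hPa.
P_c ≤ 1010 − 77.84 = 932.16, so the highest integer P_c is 932 hPa.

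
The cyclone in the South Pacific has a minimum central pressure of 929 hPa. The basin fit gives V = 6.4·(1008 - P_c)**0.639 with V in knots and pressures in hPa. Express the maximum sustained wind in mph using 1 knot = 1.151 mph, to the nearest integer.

120 mph

ΔP = 1008 − 929 = 79 hPa.
V ≈ 6.4 × 79^0.639 = 6.4 × 16.315 ≈ 104.415 kt.
104.415 × 1.151 ≈ 120.18 mph → 120 mph.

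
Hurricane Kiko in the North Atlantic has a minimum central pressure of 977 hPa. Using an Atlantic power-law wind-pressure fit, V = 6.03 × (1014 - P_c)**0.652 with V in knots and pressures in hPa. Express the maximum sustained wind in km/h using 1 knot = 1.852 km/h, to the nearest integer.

118 km/h

ΔP = 1014 − 977 = 37 hPa.
V ≈ 6.03 × 37^0.652 = 6.03 × 10.531 ≈ 63.502 kt.
63.502 × 1.852 ≈ 117.61 km/h → 118 km/h.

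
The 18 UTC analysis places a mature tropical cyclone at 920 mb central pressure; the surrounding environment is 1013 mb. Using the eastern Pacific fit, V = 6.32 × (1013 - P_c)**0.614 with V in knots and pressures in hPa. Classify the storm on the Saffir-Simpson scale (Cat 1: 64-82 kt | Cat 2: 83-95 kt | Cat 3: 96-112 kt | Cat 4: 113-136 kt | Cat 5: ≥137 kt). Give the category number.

ΔP = 1013 − 920 = 93 mb.
V ≈ 6.32 × 93^0.614 = 6.32 × 16.17 ≈ 102 kt.
102 kt falls in the Category 3 band.

3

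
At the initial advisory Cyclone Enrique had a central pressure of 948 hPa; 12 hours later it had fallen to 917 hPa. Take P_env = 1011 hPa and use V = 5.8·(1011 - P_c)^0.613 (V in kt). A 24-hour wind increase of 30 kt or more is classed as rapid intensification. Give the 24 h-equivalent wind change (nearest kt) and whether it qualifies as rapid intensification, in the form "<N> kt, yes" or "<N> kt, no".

41 kt, yes

V₁: ΔP = 63, V ≈ 5.8 × 63^0.613 ≈ 73.52 kt.
V₂: ΔP = 94, V ≈ 5.8 × 94^0.613 ≈ 93.96 kt.
ΔV over 12 h = 20.44 kt → 24 h equivalent = 20.44 × 24/12 ≈ 40.88 kt.
41 kt ≥ 30 kt ⇒ rapid intensification.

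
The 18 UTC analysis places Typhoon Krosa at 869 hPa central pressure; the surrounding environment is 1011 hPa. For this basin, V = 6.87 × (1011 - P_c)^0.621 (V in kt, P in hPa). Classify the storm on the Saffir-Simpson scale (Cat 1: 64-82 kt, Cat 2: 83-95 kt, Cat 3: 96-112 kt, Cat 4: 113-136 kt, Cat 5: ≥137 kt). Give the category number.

ΔP = 1011 − 869 = 142 hPa.
V ≈ 6.87 × 142^0.621 = 6.87 × 21.71 ≈ 149 kt.
149 kt falls in the Category 5 band.

5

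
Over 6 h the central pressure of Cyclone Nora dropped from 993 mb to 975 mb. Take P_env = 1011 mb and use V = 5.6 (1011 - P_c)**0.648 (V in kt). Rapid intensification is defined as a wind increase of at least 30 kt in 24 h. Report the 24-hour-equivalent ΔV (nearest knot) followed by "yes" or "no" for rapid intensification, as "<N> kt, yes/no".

83 kt, yes

V₁: ΔP = 18, V ≈ 5.6 × 18^0.648 ≈ 36.44 kt.
V₂: ΔP = 36, V ≈ 5.6 × 36^0.648 ≈ 57.10 kt.
ΔV over 6 h = 20.66 kt → 24 h equivalent = 20.66 × 24/6 ≈ 82.64 kt.
83 kt ≥ 30 kt ⇒ rapid intensification.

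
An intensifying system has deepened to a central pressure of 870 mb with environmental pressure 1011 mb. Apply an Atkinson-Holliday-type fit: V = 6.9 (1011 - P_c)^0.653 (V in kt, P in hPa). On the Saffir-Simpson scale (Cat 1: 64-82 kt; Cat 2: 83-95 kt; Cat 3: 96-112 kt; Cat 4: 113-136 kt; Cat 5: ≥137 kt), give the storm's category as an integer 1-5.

ΔP = 1011 − 870 = 141 mb.
V ≈ 6.9 × 141^0.653 = 6.9 × 25.32 ≈ 175 kt.
175 kt falls in the Category 5 band.

5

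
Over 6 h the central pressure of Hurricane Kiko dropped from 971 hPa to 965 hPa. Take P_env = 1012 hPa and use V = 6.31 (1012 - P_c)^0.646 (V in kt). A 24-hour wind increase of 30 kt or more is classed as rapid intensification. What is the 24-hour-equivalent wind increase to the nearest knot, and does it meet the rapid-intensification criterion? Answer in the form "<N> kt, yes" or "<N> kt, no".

V₁: ΔP = 41, V ≈ 6.31 × 41^0.646 ≈ 69.48 kt.
V₂: ΔP = 47, V ≈ 6.31 × 47^0.646 ≈ 75.89 kt.
ΔV over 6 h = 6.41 kt → 24 h equivalent = 6.41 × 24/6 ≈ 25.64 kt.
26 kt < 30 kt ⇒ not rapid intensification.

26 kt, no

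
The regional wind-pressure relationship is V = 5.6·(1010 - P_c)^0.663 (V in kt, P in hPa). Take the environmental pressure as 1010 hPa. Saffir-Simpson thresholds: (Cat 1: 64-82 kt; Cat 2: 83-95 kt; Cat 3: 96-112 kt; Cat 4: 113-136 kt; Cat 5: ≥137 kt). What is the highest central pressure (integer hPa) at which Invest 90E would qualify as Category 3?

Category 3 begins at V = 96 kt.
Required ΔP = (96/5.6)^(1/0.663) = 17.143^1.508 ≈ 72.67 hPa.
P_c ≤ 1010 − 72.67 = 937.33, so the highest integer P_c is 937 hPa.

937 hPa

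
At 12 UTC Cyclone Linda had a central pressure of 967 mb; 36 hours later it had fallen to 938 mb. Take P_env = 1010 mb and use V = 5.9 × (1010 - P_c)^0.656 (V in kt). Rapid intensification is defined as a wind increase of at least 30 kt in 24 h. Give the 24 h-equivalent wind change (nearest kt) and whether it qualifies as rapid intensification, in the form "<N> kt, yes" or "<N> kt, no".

19 kt, no

V₁: ΔP = 43, V ≈ 5.9 × 43^0.656 ≈ 69.57 kt.
V₂: ΔP = 72, V ≈ 5.9 × 72^0.656 ≈ 97.56 kt.
ΔV over 36 h = 27.99 kt → 24 h equivalent = 27.99 × 24/36 ≈ 18.66 kt.
19 kt < 30 kt ⇒ not rapid intensification.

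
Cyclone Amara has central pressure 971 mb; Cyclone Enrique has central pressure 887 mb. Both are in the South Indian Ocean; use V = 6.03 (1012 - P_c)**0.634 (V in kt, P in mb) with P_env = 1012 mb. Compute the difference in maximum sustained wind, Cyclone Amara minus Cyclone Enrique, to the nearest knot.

Cyclone Amara: ΔP = 41; V ≈ 6.03 × 41^0.634 ≈ 63.51 kt.
Cyclone Enrique: ΔP = 125; V ≈ 6.03 × 125^0.634 ≈ 128.75 kt.
Difference ≈ 63.51 − 128.75 = -65.24 → -65 kt.

-65 kt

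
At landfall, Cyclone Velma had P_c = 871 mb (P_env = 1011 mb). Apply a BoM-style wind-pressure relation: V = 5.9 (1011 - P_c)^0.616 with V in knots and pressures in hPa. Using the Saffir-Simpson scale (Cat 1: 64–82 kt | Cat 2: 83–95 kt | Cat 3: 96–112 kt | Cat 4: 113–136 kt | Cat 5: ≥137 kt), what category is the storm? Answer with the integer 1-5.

4

ΔP = 1011 − 871 = 140 mb.
V ≈ 5.9 × 140^0.616 = 5.9 × 20.99 ≈ 124 kt.
124 kt falls in the Category 4 band.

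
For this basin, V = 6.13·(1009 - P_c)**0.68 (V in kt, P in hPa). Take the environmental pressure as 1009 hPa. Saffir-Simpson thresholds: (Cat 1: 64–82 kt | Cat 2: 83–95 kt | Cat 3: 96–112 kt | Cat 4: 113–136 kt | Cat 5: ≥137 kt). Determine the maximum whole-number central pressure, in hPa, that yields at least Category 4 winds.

Category 4 begins at V = 113 kt.
Required ΔP = (113/6.13)^(1/0.68) = 18.434^1.471 ≈ 72.64 hPa.
P_c ≤ 1009 − 72.64 = 936.36, so the highest integer P_c is 936 hPa.

936 hPa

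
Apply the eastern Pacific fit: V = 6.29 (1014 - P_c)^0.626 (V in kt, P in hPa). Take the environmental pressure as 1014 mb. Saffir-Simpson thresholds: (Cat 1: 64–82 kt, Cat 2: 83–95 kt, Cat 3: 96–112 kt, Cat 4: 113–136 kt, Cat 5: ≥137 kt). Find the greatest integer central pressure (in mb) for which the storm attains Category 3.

Category 3 begins at V = 96 kt.
Required ΔP = (96/6.29)^(1/0.626) = 15.262^1.597 ≈ 77.76 mb.
P_c ≤ 1014 − 77.76 = 936.24, so the highest integer P_c is 936 mb.

936 mb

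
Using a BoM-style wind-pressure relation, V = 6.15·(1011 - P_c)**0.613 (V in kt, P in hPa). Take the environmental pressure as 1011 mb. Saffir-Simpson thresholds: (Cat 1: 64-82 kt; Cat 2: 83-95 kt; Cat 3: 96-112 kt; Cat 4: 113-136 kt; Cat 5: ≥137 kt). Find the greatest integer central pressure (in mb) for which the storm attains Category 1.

Category 1 begins at V = 64 kt.
Required ΔP = (64/6.15)^(1/0.613) = 10.407^1.631 ≈ 45.66 mb.
P_c ≤ 1011 − 45.66 = 965.34, so the highest integer P_c is 965 mb.

965 mb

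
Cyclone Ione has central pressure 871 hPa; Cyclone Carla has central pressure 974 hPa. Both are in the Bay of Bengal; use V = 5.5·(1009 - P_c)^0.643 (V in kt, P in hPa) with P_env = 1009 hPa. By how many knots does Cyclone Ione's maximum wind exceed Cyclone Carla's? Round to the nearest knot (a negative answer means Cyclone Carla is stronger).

77 kt

Cyclone Ione: ΔP = 138; V ≈ 5.5 × 138^0.643 ≈ 130.71 kt.
Cyclone Carla: ΔP = 35; V ≈ 5.5 × 35^0.643 ≈ 54.10 kt.
Difference ≈ 130.71 − 54.10 = 76.61 → 77 kt.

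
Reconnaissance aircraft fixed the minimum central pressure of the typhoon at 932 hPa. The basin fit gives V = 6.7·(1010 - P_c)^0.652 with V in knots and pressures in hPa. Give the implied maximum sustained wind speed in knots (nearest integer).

ΔP = 1010 − 932 = 78 hPa.
78^0.652 ≈ 17.126.
V ≈ 6.7 × 17.126 ≈ 114.7 kt.

115 kt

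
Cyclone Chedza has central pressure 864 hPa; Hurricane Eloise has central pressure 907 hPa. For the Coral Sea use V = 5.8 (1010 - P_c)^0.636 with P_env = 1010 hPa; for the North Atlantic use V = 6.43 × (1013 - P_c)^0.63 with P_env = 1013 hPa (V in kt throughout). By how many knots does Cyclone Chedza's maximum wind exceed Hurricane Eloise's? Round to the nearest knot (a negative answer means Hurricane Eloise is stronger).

17 kt

Cyclone Chedza: ΔP = 146; V ≈ 5.8 × 146^0.636 ≈ 138.02 kt.
Hurricane Eloise: ΔP = 106; V ≈ 6.43 × 106^0.63 ≈ 121.38 kt.
Difference ≈ 138.02 − 121.38 = 16.64 → 17 kt.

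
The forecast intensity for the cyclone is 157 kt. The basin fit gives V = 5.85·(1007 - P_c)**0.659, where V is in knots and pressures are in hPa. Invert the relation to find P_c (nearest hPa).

ΔP = (V / 5.85)^(1/0.659) = (157/5.85)^1.517.
157/5.85 = 26.838; 26.838^1.517 ≈ 147.25 hPa.
P_c = 1007 − 147.25 = 859.75 ≈ 860 hPa.

860 hPa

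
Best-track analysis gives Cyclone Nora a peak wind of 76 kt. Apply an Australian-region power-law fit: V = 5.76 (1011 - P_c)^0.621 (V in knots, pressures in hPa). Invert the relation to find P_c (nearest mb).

947 mb

ΔP = (V / 5.76)^(1/0.621) = (76/5.76)^1.610.
76/5.76 = 13.194; 13.194^1.610 ≈ 63.70 mb.
P_c = 1011 − 63.70 = 947.30 ≈ 947 mb.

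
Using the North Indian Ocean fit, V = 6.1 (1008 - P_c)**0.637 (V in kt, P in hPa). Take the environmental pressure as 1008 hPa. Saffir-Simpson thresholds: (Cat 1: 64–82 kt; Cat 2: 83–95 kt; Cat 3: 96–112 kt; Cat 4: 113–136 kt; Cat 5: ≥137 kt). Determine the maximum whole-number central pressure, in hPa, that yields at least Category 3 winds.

Category 3 begins at V = 96 kt.
Required ΔP = (96/6.1)^(1/0.637) = 15.738^1.570 ≈ 75.69 hPa.
P_c ≤ 1008 − 75.69 = 932.31, so the highest integer P_c is 932 hPa.

932 hPa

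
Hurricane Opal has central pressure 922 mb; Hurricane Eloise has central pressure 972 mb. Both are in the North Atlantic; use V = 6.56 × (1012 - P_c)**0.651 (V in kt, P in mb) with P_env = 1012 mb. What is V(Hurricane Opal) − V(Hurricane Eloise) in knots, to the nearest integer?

Hurricane Opal: ΔP = 90; V ≈ 6.56 × 90^0.651 ≈ 122.78 kt.
Hurricane Eloise: ΔP = 40; V ≈ 6.56 × 40^0.651 ≈ 72.42 kt.
Difference ≈ 122.78 − 72.42 = 50.36 → 50 kt.

50 kt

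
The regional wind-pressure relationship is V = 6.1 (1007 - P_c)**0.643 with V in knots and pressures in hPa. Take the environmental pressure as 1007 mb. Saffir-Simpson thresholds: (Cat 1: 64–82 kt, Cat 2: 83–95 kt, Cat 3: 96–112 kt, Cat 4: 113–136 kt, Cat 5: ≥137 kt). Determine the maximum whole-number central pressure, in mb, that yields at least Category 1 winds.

968 mb

Category 1 begins at V = 64 kt.
Required ΔP = (64/6.1)^(1/0.643) = 10.492^1.555 ≈ 38.69 mb.
P_c ≤ 1007 − 38.69 = 968.31, so the highest integer P_c is 968 mb.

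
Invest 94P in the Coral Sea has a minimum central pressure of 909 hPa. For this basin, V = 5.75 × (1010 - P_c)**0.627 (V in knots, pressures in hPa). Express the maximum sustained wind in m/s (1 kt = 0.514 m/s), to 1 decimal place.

53.4 m/s

ΔP = 1010 − 909 = 101 hPa.
V ≈ 5.75 × 101^0.627 = 5.75 × 18.060 ≈ 103.843 kt.
103.843 × 0.514 ≈ 53.38 m/s → 53.4 m/s.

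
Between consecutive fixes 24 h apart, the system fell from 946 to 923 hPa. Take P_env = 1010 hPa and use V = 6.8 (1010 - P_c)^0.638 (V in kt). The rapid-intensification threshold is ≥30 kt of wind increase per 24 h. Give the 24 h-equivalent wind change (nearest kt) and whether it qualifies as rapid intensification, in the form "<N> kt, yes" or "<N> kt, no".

21 kt, no

V₁: ΔP = 64, V ≈ 6.8 × 64^0.638 ≈ 96.57 kt.
V₂: ΔP = 87, V ≈ 6.8 × 87^0.638 ≈ 117.47 kt.
ΔV over 24 h = 20.90 kt → 24 h equivalent = 20.90 × 24/24 ≈ 20.90 kt.
21 kt < 30 kt ⇒ not rapid intensification.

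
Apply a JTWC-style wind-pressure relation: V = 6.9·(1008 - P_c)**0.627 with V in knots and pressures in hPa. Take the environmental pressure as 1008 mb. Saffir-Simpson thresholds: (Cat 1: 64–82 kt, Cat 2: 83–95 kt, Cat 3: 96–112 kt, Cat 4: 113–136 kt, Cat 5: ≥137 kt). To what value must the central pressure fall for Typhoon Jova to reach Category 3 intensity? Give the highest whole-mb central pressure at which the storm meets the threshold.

941 mb

Category 3 begins at V = 96 kt.
Required ΔP = (96/6.9)^(1/0.627) = 13.913^1.595 ≈ 66.63 mb.
P_c ≤ 1008 − 66.63 = 941.37, so the highest integer P_c is 941 mb.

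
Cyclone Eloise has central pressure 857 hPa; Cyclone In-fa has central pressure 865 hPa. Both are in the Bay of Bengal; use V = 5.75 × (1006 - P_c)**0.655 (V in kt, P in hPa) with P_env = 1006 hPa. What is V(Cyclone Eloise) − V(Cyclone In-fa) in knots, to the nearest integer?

5 kt

Cyclone Eloise: ΔP = 149; V ≈ 5.75 × 149^0.655 ≈ 152.44 kt.
Cyclone In-fa: ΔP = 141; V ≈ 5.75 × 141^0.655 ≈ 147.03 kt.
Difference ≈ 152.44 − 147.03 = 5.41 → 5 kt.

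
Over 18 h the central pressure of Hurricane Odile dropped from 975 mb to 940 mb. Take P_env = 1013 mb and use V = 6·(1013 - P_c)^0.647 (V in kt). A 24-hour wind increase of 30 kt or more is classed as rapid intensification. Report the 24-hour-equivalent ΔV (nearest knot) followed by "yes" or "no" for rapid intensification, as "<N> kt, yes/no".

V₁: ΔP = 38, V ≈ 6 × 38^0.647 ≈ 63.14 kt.
V₂: ΔP = 73, V ≈ 6 × 73^0.647 ≈ 96.32 kt.
ΔV over 18 h = 33.18 kt → 24 h equivalent = 33.18 × 24/18 ≈ 44.24 kt.
44 kt ≥ 30 kt ⇒ rapid intensification.

44 kt, yes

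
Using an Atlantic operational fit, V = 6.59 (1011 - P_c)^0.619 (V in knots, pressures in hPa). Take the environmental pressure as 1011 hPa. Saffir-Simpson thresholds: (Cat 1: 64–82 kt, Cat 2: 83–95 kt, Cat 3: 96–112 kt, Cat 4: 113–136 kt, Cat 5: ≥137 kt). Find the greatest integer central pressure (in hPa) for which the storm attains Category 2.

951 hPa

Category 2 begins at V = 83 kt.
Required ΔP = (83/6.59)^(1/0.619) = 12.595^1.616 ≈ 59.89 hPa.
P_c ≤ 1011 − 59.89 = 951.11, so the highest integer P_c is 951 hPa.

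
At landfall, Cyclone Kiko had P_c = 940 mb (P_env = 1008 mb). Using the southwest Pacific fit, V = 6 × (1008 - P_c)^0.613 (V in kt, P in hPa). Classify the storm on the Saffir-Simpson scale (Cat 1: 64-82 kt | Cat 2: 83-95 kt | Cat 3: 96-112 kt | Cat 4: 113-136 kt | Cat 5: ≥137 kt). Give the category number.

1

ΔP = 1008 − 940 = 68 mb.
V ≈ 6 × 68^0.613 = 6 × 13.28 ≈ 80 kt.
80 kt falls in the Category 1 band.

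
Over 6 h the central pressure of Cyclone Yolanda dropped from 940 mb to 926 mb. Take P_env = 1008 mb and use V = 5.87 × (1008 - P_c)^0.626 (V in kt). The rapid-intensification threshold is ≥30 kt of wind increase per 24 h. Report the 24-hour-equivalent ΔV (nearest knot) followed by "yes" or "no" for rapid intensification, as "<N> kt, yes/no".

41 kt, yes

V₁: ΔP = 68, V ≈ 5.87 × 68^0.626 ≈ 82.37 kt.
V₂: ΔP = 82, V ≈ 5.87 × 82^0.626 ≈ 92.62 kt.
ΔV over 6 h = 10.25 kt → 24 h equivalent = 10.25 × 24/6 ≈ 41.00 kt.
41 kt ≥ 30 kt ⇒ rapid intensification.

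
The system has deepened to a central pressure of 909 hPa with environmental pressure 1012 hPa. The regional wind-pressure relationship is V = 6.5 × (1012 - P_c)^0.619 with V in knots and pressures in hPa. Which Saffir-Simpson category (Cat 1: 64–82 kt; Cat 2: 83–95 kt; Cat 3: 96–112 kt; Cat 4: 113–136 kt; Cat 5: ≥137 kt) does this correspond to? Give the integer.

ΔP = 1012 − 909 = 103 hPa.
V ≈ 6.5 × 103^0.619 = 6.5 × 17.62 ≈ 115 kt.
115 kt falls in the Category 4 band.

4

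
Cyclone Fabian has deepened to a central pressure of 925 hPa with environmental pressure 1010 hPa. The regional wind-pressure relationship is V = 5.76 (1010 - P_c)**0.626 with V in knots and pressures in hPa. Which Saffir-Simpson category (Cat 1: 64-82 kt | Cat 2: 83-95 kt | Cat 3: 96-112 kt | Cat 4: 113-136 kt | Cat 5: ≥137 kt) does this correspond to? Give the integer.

ΔP = 1010 − 925 = 85 hPa.
V ≈ 5.76 × 85^0.626 = 5.76 × 16.14 ≈ 93 kt.
93 kt falls in the Category 2 band.

2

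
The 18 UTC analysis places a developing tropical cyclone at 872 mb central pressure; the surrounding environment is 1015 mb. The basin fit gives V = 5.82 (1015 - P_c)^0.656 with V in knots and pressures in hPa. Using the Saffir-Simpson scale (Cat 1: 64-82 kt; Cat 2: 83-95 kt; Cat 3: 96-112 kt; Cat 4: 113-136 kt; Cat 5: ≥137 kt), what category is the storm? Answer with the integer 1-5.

5

ΔP = 1015 − 872 = 143 mb.
V ≈ 5.82 × 143^0.656 = 5.82 × 25.94 ≈ 151 kt.
151 kt falls in the Category 5 band.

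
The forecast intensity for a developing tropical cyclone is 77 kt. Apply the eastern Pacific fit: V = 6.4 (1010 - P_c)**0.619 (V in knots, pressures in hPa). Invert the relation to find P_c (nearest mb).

954 mb

ΔP = (V / 6.4)^(1/0.619) = (77/6.4)^1.616.
77/6.4 = 12.031; 12.031^1.616 ≈ 55.62 mb.
P_c = 1010 − 55.62 = 954.38 ≈ 954 mb.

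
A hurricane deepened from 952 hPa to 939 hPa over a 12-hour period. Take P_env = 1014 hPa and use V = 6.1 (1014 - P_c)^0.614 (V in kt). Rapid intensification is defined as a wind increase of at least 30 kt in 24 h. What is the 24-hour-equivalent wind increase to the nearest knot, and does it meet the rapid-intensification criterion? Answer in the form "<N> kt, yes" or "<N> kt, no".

19 kt, no

V₁: ΔP = 62, V ≈ 6.1 × 62^0.614 ≈ 76.89 kt.
V₂: ΔP = 75, V ≈ 6.1 × 75^0.614 ≈ 86.42 kt.
ΔV over 12 h = 9.53 kt → 24 h equivalent = 9.53 × 24/12 ≈ 19.06 kt.
19 kt < 30 kt ⇒ not rapid intensification.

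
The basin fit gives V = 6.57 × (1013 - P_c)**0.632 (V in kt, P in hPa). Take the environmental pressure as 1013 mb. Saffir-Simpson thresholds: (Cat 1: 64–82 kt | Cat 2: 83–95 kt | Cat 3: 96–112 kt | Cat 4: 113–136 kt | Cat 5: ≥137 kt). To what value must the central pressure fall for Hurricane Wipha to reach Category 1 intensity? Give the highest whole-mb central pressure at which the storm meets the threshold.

Category 1 begins at V = 64 kt.
Required ΔP = (64/6.57)^(1/0.632) = 9.741^1.582 ≈ 36.67 mb.
P_c ≤ 1013 − 36.67 = 976.33, so the highest integer P_c is 976 mb.

976 mb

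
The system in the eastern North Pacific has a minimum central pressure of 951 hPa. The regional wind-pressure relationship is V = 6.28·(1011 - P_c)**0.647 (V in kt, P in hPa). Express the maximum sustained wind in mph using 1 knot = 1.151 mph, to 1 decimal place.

ΔP = 1011 − 951 = 60 hPa.
V ≈ 6.28 × 60^0.647 = 6.28 × 14.140 ≈ 88.802 kt.
88.802 × 1.151 ≈ 102.21 mph → 102.2 mph.

102.2 mph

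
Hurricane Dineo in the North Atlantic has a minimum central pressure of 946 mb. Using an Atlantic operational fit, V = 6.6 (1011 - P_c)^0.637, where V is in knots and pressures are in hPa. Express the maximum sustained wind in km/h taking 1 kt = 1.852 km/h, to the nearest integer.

175 km/h

ΔP = 1011 − 946 = 65 mb.
V ≈ 6.6 × 65^0.637 = 6.6 × 14.283 ≈ 94.269 kt.
94.269 × 1.852 ≈ 174.59 km/h → 175 km/h.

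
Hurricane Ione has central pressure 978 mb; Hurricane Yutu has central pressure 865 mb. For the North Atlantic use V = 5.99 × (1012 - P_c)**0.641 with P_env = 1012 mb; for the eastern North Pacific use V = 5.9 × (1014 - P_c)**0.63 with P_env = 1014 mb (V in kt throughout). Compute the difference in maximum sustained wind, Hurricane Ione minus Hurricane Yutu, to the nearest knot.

-81 kt

Hurricane Ione: ΔP = 34; V ≈ 5.99 × 34^0.641 ≈ 57.43 kt.
Hurricane Yutu: ΔP = 149; V ≈ 5.9 × 149^0.63 ≈ 138.03 kt.
Difference ≈ 57.43 − 138.03 = -80.60 → -81 kt.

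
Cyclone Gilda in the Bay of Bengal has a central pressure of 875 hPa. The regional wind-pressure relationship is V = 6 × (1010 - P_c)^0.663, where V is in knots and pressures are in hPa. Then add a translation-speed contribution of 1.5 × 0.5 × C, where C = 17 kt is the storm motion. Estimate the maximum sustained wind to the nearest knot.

ΔP = 1010 − 875 = 135 hPa.
135^0.663 ≈ 25.847.
V ≈ 6 × 25.847 ≈ 155.1 kt.
Translation term: 1.5 × 0.5 × 17 = 12.75 kt.
Corrected V ≈ 167.85 kt → 168 kt.

168 kt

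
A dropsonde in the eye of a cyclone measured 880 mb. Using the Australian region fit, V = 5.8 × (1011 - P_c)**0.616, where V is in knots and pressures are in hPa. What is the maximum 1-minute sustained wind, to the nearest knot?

117 kt

ΔP = 1011 − 880 = 131 mb.
131^0.616 ≈ 20.148.
V ≈ 5.8 × 20.148 ≈ 116.9 kt.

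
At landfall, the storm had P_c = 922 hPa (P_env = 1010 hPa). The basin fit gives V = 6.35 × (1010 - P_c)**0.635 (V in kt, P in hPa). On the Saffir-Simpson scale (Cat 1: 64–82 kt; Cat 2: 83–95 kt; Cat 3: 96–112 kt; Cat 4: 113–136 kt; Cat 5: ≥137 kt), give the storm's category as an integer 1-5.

ΔP = 1010 − 922 = 88 hPa.
V ≈ 6.35 × 88^0.635 = 6.35 × 17.17 ≈ 109 kt.
109 kt falls in the Category 3 band.

3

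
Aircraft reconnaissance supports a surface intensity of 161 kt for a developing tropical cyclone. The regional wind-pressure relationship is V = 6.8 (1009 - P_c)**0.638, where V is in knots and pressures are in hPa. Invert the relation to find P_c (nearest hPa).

ΔP = (V / 6.8)^(1/0.638) = (161/6.8)^1.567.
161/6.8 = 23.676; 23.676^1.567 ≈ 142.59 hPa.
P_c = 1009 − 142.59 = 866.41 ≈ 866 hPa.

866 hPa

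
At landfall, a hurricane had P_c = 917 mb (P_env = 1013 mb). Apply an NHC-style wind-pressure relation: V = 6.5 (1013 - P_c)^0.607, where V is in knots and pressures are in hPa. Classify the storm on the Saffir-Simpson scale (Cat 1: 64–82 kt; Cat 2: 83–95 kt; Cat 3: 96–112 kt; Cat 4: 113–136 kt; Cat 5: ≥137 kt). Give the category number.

3

ΔP = 1013 − 917 = 96 mb.
V ≈ 6.5 × 96^0.607 = 6.5 × 15.97 ≈ 104 kt.
104 kt falls in the Category 3 band.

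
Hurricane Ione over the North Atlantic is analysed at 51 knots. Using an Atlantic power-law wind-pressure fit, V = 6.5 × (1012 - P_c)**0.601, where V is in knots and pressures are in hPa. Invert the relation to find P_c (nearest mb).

ΔP = (V / 6.5)^(1/0.601) = (51/6.5)^1.664.
51/6.5 = 7.846; 7.846^1.664 ≈ 30.80 mb.
P_c = 1012 − 30.80 = 981.20 ≈ 981 mb.

981 mb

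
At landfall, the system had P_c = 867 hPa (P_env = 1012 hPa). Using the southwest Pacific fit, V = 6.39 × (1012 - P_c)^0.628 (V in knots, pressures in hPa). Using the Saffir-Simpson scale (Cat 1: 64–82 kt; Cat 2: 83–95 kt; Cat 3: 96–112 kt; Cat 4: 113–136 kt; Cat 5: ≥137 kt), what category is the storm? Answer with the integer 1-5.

ΔP = 1012 − 867 = 145 hPa.
V ≈ 6.39 × 145^0.628 = 6.39 × 22.77 ≈ 145 kt.
145 kt falls in the Category 5 band.

5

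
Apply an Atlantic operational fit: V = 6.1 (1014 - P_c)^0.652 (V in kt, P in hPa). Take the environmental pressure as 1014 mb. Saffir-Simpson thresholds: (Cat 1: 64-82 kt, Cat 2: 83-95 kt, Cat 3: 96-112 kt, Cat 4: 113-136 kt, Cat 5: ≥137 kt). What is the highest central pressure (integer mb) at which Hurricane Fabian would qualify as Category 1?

977 mb

Category 1 begins at V = 64 kt.
Required ΔP = (64/6.1)^(1/0.652) = 10.492^1.534 ≈ 36.79 mb.
P_c ≤ 1014 − 36.79 = 977.21, so the highest integer P_c is 977 mb.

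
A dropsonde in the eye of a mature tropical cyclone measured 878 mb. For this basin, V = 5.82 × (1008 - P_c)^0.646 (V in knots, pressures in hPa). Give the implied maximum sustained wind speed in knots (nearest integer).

ΔP = 1008 − 878 = 130 mb.
130^0.646 ≈ 23.206.
V ≈ 5.82 × 23.206 ≈ 135.1 kt.

135 kt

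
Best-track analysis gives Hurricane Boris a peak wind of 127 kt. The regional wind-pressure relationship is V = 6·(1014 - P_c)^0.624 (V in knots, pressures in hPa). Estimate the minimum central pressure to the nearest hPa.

881 hPa

ΔP = (V / 6)^(1/0.624) = (127/6)^1.603.
127/6 = 21.167; 21.167^1.603 ≈ 133.18 hPa.
P_c = 1014 − 133.18 = 880.82 ≈ 881 hPa.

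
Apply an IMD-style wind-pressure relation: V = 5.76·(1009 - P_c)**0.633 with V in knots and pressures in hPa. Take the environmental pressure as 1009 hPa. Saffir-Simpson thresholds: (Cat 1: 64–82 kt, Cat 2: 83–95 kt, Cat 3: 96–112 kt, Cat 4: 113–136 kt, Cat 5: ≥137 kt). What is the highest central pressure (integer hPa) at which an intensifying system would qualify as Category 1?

964 hPa

Category 1 begins at V = 64 kt.
Required ΔP = (64/5.76)^(1/0.633) = 11.111^1.580 ≈ 44.88 hPa.
P_c ≤ 1009 − 44.88 = 964.12, so the highest integer P_c is 964 hPa.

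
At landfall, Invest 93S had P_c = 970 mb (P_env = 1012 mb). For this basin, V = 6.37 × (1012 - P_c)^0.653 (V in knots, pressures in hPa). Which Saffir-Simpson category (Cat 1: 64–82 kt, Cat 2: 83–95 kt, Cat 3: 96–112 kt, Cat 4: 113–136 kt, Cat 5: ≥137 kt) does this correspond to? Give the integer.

ΔP = 1012 − 970 = 42 mb.
V ≈ 6.37 × 42^0.653 = 6.37 × 11.48 ≈ 73 kt.
73 kt falls in the Category 1 band.

1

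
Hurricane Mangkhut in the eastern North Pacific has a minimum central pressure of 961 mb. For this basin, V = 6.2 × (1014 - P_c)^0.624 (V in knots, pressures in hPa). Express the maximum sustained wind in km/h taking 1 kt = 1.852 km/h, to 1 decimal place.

ΔP = 1014 − 961 = 53 mb.
V ≈ 6.2 × 53^0.624 = 6.2 × 11.911 ≈ 73.848 kt.
73.848 × 1.852 ≈ 136.77 km/h → 136.8 km/h.

136.8 km/h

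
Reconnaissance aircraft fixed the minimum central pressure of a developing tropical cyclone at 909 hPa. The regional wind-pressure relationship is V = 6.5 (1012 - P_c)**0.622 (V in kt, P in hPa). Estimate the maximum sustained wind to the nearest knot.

ΔP = 1012 − 909 = 103 hPa.
103^0.622 ≈ 17.864.
V ≈ 6.5 × 17.864 ≈ 116.1 kt.

116 kt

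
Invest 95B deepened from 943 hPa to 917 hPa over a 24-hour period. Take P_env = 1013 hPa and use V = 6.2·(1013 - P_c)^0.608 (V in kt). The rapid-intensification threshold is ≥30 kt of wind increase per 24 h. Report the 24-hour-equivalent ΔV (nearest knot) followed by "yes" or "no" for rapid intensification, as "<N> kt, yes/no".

V₁: ΔP = 70, V ≈ 6.2 × 70^0.608 ≈ 82.08 kt.
V₂: ΔP = 96, V ≈ 6.2 × 96^0.608 ≈ 99.45 kt.
ΔV over 24 h = 17.37 kt → 24 h equivalent = 17.37 × 24/24 ≈ 17.37 kt.
17 kt < 30 kt ⇒ not rapid intensification.

17 kt, no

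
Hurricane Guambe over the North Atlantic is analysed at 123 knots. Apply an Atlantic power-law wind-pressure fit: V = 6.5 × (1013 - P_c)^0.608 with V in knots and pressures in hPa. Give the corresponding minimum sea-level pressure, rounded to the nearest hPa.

ΔP = (V / 6.5)^(1/0.608) = (123/6.5)^1.645.
123/6.5 = 18.923; 18.923^1.645 ≈ 125.98 hPa.
P_c = 1013 − 125.98 = 887.02 ≈ 887 hPa.

887 hPa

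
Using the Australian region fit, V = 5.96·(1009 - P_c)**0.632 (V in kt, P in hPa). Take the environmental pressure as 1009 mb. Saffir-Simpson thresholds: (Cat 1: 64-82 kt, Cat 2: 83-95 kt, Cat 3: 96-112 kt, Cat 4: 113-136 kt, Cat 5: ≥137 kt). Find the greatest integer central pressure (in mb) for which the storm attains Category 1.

Category 1 begins at V = 64 kt.
Required ΔP = (64/5.96)^(1/0.632) = 10.738^1.582 ≈ 42.78 mb.
P_c ≤ 1009 − 42.78 = 966.22, so the highest integer P_c is 966 mb.

966 mb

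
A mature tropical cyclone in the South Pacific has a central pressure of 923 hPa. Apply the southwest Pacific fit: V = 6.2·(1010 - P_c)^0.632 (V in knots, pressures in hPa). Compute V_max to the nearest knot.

104 kt

ΔP = 1010 − 923 = 87 hPa.
87^0.632 ≈ 16.818.
V ≈ 6.2 × 16.818 ≈ 104.3 kt.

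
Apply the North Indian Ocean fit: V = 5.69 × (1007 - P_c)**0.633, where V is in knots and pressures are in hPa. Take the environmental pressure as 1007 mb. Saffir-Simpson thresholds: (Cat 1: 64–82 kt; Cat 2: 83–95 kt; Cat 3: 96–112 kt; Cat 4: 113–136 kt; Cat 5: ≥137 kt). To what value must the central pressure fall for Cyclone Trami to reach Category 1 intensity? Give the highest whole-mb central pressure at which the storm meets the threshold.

961 mb

Category 1 begins at V = 64 kt.
Required ΔP = (64/5.69)^(1/0.633) = 11.248^1.580 ≈ 45.76 mb.
P_c ≤ 1007 − 45.76 = 961.24, so the highest integer P_c is 961 mb.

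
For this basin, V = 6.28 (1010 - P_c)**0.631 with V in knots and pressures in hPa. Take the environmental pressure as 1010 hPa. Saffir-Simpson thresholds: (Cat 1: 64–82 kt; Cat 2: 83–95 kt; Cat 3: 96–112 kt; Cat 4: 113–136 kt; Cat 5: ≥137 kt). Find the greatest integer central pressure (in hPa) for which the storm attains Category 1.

Category 1 begins at V = 64 kt.
Required ΔP = (64/6.28)^(1/0.631) = 10.191^1.585 ≈ 39.61 hPa.
P_c ≤ 1010 − 39.61 = 970.39, so the highest integer P_c is 970 hPa.

970 hPa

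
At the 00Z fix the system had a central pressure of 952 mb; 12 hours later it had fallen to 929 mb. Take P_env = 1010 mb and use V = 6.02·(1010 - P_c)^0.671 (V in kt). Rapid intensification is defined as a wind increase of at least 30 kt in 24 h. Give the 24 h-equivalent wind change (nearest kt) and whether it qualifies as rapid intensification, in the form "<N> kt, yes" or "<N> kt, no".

46 kt, yes

V₁: ΔP = 58, V ≈ 6.02 × 58^0.671 ≈ 91.80 kt.
V₂: ΔP = 81, V ≈ 6.02 × 81^0.671 ≈ 114.87 kt.
ΔV over 12 h = 23.07 kt → 24 h equivalent = 23.07 × 24/12 ≈ 46.14 kt.
46 kt ≥ 30 kt ⇒ rapid intensification.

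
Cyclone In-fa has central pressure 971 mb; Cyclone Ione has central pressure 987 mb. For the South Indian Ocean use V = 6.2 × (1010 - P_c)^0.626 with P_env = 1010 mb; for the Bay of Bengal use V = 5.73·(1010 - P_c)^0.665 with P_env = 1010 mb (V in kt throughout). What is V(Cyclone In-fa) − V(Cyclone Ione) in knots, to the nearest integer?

Cyclone In-fa: ΔP = 39; V ≈ 6.2 × 39^0.626 ≈ 61.43 kt.
Cyclone Ione: ΔP = 23; V ≈ 5.73 × 23^0.665 ≈ 46.10 kt.
Difference ≈ 61.43 − 46.10 = 15.33 → 15 kt.

15 kt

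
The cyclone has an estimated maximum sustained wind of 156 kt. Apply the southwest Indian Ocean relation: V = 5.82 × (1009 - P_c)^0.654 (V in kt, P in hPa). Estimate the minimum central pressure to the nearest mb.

856 mb

ΔP = (V / 5.82)^(1/0.654) = (156/5.82)^1.529.
156/5.82 = 26.804; 26.804^1.529 ≈ 152.68 mb.
P_c = 1009 − 152.68 = 856.32 ≈ 856 mb.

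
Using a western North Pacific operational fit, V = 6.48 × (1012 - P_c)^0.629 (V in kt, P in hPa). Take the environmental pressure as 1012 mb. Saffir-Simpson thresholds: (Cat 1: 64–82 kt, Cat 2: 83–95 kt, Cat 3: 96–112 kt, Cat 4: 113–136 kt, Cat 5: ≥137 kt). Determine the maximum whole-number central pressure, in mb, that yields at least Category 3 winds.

939 mb

Category 3 begins at V = 96 kt.
Required ΔP = (96/6.48)^(1/0.629) = 14.815^1.590 ≈ 72.64 mb.
P_c ≤ 1012 − 72.64 = 939.36, so the highest integer P_c is 939 mb.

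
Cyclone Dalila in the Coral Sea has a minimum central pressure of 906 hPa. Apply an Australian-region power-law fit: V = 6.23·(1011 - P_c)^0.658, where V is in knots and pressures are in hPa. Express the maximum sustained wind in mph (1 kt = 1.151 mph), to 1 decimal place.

ΔP = 1011 − 906 = 105 hPa.
V ≈ 6.23 × 105^0.658 = 6.23 × 21.377 ≈ 133.177 kt.
133.177 × 1.151 ≈ 153.29 mph → 153.3 mph.

153.3 mph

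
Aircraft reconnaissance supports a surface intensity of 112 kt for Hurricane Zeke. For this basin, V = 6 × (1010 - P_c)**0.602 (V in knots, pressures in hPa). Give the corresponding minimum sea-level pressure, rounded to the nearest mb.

881 mb

ΔP = (V / 6)^(1/0.602) = (112/6)^1.661.
112/6 = 18.667; 18.667^1.661 ≈ 129.24 mb.
P_c = 1010 − 129.24 = 880.76 ≈ 881 mb.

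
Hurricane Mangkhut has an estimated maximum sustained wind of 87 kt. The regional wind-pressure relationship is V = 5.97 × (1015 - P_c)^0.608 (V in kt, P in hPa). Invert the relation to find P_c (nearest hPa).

933 hPa

ΔP = (V / 5.97)^(1/0.608) = (87/5.97)^1.645.
87/5.97 = 14.573; 14.573^1.645 ≈ 81.98 hPa.
P_c = 1015 − 81.98 = 933.02 ≈ 933 hPa.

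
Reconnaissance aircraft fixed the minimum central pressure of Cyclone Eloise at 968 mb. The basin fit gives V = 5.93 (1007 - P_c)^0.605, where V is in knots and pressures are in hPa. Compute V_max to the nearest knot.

54 kt

ΔP = 1007 − 968 = 39 mb.
39^0.605 ≈ 9.175.
V ≈ 5.93 × 9.175 ≈ 54.4 kt.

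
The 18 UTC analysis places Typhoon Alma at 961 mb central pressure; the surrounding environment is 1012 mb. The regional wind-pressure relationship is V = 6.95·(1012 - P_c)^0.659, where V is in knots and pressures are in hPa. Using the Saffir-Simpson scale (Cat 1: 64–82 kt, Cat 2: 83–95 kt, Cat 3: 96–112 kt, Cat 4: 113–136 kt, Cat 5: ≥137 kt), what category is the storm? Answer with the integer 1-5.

ΔP = 1012 − 961 = 51 mb.
V ≈ 6.95 × 51^0.659 = 6.95 × 13.34 ≈ 93 kt.
93 kt falls in the Category 2 band.

2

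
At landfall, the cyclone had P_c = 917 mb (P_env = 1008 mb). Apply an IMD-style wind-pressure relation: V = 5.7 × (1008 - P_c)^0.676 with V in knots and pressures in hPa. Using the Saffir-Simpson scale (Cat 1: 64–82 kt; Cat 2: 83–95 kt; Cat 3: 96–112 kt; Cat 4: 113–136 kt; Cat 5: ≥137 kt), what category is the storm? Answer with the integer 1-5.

ΔP = 1008 − 917 = 91 mb.
V ≈ 5.7 × 91^0.676 = 5.7 × 21.10 ≈ 120 kt.
120 kt falls in the Category 4 band.

4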